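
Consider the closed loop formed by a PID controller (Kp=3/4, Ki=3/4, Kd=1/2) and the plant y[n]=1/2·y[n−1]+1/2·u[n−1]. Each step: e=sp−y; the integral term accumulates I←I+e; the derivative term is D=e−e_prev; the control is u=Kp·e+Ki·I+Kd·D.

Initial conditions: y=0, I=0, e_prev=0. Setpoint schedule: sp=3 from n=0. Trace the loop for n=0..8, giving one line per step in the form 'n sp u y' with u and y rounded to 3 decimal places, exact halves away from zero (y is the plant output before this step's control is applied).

0 3 6.000 0.000
1 3 0.750 3.000
2 3 4.500 1.875
3 3 2.156 3.188
4 3 3.703 2.672
5 3 2.660 3.188
6 3 3.305 2.924
7 3 2.849 3.114
8 3 3.124 2.982

(exact arithmetic carried between steps; '≈' marks a value shown rounded to 6 d.p. or computed from one; I and e_prev carry over from the previous line; the table rounds u and y to 3 d.p., halves away from zero)
n=0: y=0, sp=3, e=sp−y=3; I=3, D=e−e_prev=3; u=3/4·3+3/4·3+1/2·3=6; next y=1/2·0+1/2·6=3
n=1: y=3, sp=3, e=sp−y=0; I=3, D=e−e_prev=-3; u=3/4·0+3/4·3+1/2·(-3)=0.75; next y=1/2·3+1/2·0.75=1.875
n=2: y=1.875, sp=3, e=sp−y=1.125; I=4.125, D=e−e_prev=1.125; u=3/4·1.125+3/4·4.125+1/2·1.125=4.5; next y=1/2·1.875+1/2·4.5=3.1875
n=3: y=3.1875, sp=3, e=sp−y=-0.1875; I=3.9375, D=e−e_prev=-1.3125; u=3/4·(-0.1875)+3/4·3.9375+1/2·(-1.3125)=2.15625; next y=1/2·3.1875+1/2·2.15625=2.671875
n=4: y=2.671875, sp=3, e=sp−y=0.328125; I=4.265625, D=e−e_prev=0.515625; u=3/4·0.328125+3/4·4.265625+1/2·0.515625=3.703125; next y=1/2·2.671875+1/2·3.703125=3.1875
n=5: y=3.1875, sp=3, e=sp−y=-0.1875; I=4.078125, D=e−e_prev=-0.515625; u=3/4·(-0.1875)+3/4·4.078125+1/2·(-0.515625)≈2.660156; next y=1/2·3.1875+1/2·2.660156≈2.923828
n=6: y≈2.923828, sp=3, e=sp−y≈0.076172; I≈4.154297, D=e−e_prev≈0.263672; u=3/4·0.076172+3/4·4.154297+1/2·0.263672≈3.304688; next y=1/2·2.923828+1/2·3.304688≈3.114258
n=7: y≈3.114258, sp=3, e=sp−y≈-0.114258; I≈4.040039, D=e−e_prev≈-0.190430; u=3/4·(-0.114258)+3/4·4.040039+1/2·(-0.190430)≈2.849121; next y=1/2·3.114258+1/2·2.849121≈2.981689
n=8: y≈2.981689, sp=3, e=sp−y≈0.018311; I≈4.058350, D=e−e_prev≈0.132568; u=3/4·0.018311+3/4·4.058350+1/2·0.132568≈3.123779; next y=1/2·2.981689+1/2·3.123779≈3.052734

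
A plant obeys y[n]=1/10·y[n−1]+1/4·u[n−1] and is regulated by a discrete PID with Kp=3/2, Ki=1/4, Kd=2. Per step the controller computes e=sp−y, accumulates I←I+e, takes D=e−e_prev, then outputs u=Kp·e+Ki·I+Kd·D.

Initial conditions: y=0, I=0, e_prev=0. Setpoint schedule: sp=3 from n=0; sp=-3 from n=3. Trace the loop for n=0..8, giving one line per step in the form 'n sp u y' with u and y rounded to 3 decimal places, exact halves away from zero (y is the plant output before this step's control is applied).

(exact arithmetic carried between steps; '≈' marks a value shown rounded to 6 d.p. or computed from one; I and e_prev carry over from the previous line; the table rounds u and y to 3 d.p., halves away from zero)
n=0: y=0, sp=3, e=sp−y=3; I=3, D=e−e_prev=3; u=3/2·3+1/4·3+2·3=11.25; next y=1/10·0+1/4·11.25=2.8125
n=1: y=2.8125, sp=3, e=sp−y=0.1875; I=3.1875, D=e−e_prev=-2.8125; u=3/2·0.1875+1/4·3.1875+2·(-2.8125)=-4.546875; next y=1/10·2.8125+1/4·(-4.546875)≈-0.855469
n=2: y≈-0.855469, sp=3, e=sp−y≈3.855469; I≈7.042969, D=e−e_prev≈3.667969; u=3/2·3.855469+1/4·7.042969+2·3.667969≈14.879883; next y=1/10·(-0.855469)+1/4·14.879883≈3.634424
n=3: y≈3.634424, sp=-3, e=sp−y≈-6.634424; I≈0.408545, D=e−e_prev≈-10.489893; u=3/2·(-6.634424)+1/4·0.408545+2·(-10.489893)≈-30.829285; next y=1/10·3.634424+1/4·(-30.829285)≈-7.343879
n=4: y≈-7.343879, sp=-3, e=sp−y≈4.343879; I≈4.752424, D=e−e_prev≈10.978303; u=3/2·4.343879+1/4·4.752424+2·10.978303≈29.660529; next y=1/10·(-7.343879)+1/4·29.660529≈6.680744
n=5: y≈6.680744, sp=-3, e=sp−y≈-9.680744; I≈-4.928321, D=e−e_prev≈-14.024623; u=3/2·(-9.680744)+1/4·(-4.928321)+2·(-14.024623)≈-43.802443; next y=1/10·6.680744+1/4·(-43.802443)≈-10.282536
n=6: y≈-10.282536, sp=-3, e=sp−y≈7.282536; I≈2.354216, D=e−e_prev≈16.963281; u=3/2·7.282536+1/4·2.354216+2·16.963281≈45.438920; next y=1/10·(-10.282536)+1/4·45.438920≈10.331476
n=7: y≈10.331476, sp=-3, e=sp−y≈-13.331476; I≈-10.977261, D=e−e_prev≈-20.614013; u=3/2·(-13.331476)+1/4·(-10.977261)+2·(-20.614013)≈-63.969555; next y=1/10·10.331476+1/4·(-63.969555)≈-14.959241
n=8: y≈-14.959241, sp=-3, e=sp−y≈11.959241; I≈0.981980, D=e−e_prev≈25.290718; u=3/2·11.959241+1/4·0.981980+2·25.290718≈68.765792; next y=1/10·(-14.959241)+1/4·68.765792≈15.695524

0 3 11.250 0.000
1 3 -4.547 2.813
2 3 14.880 -0.855
3 -3 -30.829 3.634
4 -3 29.661 -7.344
5 -3 -43.802 6.681
6 -3 45.439 -10.283
7 -3 -63.970 10.331
8 -3 68.766 -14.959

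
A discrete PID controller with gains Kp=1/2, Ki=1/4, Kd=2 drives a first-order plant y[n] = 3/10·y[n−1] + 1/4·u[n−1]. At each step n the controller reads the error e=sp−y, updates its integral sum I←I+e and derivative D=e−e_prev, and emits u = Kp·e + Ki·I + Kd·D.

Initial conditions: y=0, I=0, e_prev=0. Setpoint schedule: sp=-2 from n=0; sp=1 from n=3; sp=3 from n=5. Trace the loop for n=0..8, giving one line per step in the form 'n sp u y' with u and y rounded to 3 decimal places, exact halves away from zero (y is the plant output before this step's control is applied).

(exact arithmetic carried between steps; '≈' marks a value shown rounded to 6 d.p. or computed from one; I and e_prev carry over from the previous line; the table rounds u and y to 3 d.p., halves away from zero)
n=0: y=0, sp=-2, e=sp−y=-2; I=-2, D=e−e_prev=-2; u=1/2·(-2)+1/4·(-2)+2·(-2)=-5.5; next y=3/10·0+1/4·(-5.5)=-1.375
n=1: y=-1.375, sp=-2, e=sp−y=-0.625; I=-2.625, D=e−e_prev=1.375; u=1/2·(-0.625)+1/4·(-2.625)+2·1.375=1.78125; next y=3/10·(-1.375)+1/4·1.78125≈0.032813
n=2: y≈0.032813, sp=-2, e=sp−y≈-2.032813; I≈-4.657813, D=e−e_prev≈-1.407813; u=1/2·(-2.032813)+1/4·(-4.657813)+2·(-1.407813)≈-4.996484; next y=3/10·0.032813+1/4·(-4.996484)≈-1.239277
n=3: y≈-1.239277, sp=1, e=sp−y≈2.239277; I≈-2.418535, D=e−e_prev≈4.272090; u=1/2·2.239277+1/4·(-2.418535)+2·4.272090≈9.059185; next y=3/10·(-1.239277)+1/4·9.059185≈1.893013
n=4: y≈1.893013, sp=1, e=sp−y≈-0.893013; I≈-3.311548, D=e−e_prev≈-3.132290; u=1/2·(-0.893013)+1/4·(-3.311548)+2·(-3.132290)≈-7.538974; next y=3/10·1.893013+1/4·(-7.538974)≈-1.316840
n=5: y≈-1.316840, sp=3, e=sp−y≈4.316840; I≈1.005292, D=e−e_prev≈5.209853; u=1/2·4.316840+1/4·1.005292+2·5.209853≈12.829448; next y=3/10·(-1.316840)+1/4·12.829448≈2.812310
n=6: y≈2.812310, sp=3, e=sp−y≈0.187690; I≈1.192981, D=e−e_prev≈-4.129150; u=1/2·0.187690+1/4·1.192981+2·(-4.129150)≈-7.866209; next y=3/10·2.812310+1/4·(-7.866209)≈-1.122859
n=7: y≈-1.122859, sp=3, e=sp−y≈4.122859; I≈5.315841, D=e−e_prev≈3.935169; u=1/2·4.122859+1/4·5.315841+2·3.935169≈11.260728; next y=3/10·(-1.122859)+1/4·11.260728≈2.478324
n=8: y≈2.478324, sp=3, e=sp−y≈0.521676; I≈5.837516, D=e−e_prev≈-3.601184; u=1/2·0.521676+1/4·5.837516+2·(-3.601184)≈-5.482150; next y=3/10·2.478324+1/4·(-5.482150)≈-0.627040

0 -2 -5.500 0.000
1 -2 1.781 -1.375
2 -2 -4.996 0.033
3 1 9.059 -1.239
4 1 -7.539 1.893
5 3 12.829 -1.317
6 3 -7.866 2.812
7 3 11.261 -1.123
8 3 -5.482 2.478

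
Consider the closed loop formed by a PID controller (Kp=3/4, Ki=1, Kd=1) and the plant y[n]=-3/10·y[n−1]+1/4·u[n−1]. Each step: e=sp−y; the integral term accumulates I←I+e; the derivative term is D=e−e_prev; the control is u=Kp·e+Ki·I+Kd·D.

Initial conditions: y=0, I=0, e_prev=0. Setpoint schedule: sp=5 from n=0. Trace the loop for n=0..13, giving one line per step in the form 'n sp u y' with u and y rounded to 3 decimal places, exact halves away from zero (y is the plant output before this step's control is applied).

(exact arithmetic carried between steps; '≈' marks a value shown rounded to 6 d.p. or computed from one; I and e_prev carry over from the previous line; the table rounds u and y to 3 d.p., halves away from zero)
n=0: y=0, sp=5, e=sp−y=5; I=5, D=e−e_prev=5; u=3/4·5+1·5+1·5=13.75; next y=-3/10·0+1/4·13.75=3.4375
n=1: y=3.4375, sp=5, e=sp−y=1.5625; I=6.5625, D=e−e_prev=-3.4375; u=3/4·1.5625+1·6.5625+1·(-3.4375)=4.296875; next y=-3/10·3.4375+1/4·4.296875≈0.042969
n=2: y≈0.042969, sp=5, e=sp−y≈4.957031; I≈11.519531, D=e−e_prev≈3.394531; u=3/4·4.957031+1·11.519531+1·3.394531≈18.631836; next y=-3/10·0.042969+1/4·18.631836≈4.645068
n=3: y≈4.645068, sp=5, e=sp−y≈0.354932; I≈11.874463, D=e−e_prev≈-4.602100; u=3/4·0.354932+1·11.874463+1·(-4.602100)≈7.538562; next y=-3/10·4.645068+1/4·7.538562≈0.491120
n=4: y≈0.491120, sp=5, e=sp−y≈4.508880; I≈16.383343, D=e−e_prev≈4.153948; u=3/4·4.508880+1·16.383343+1·4.153948≈23.918951; next y=-3/10·0.491120+1/4·23.918951≈5.832402
n=5: y≈5.832402, sp=5, e=sp−y≈-0.832402; I≈15.550941, D=e−e_prev≈-5.341282; u=3/4·(-0.832402)+1·15.550941+1·(-5.341282)≈9.585358; next y=-3/10·5.832402+1/4·9.585358≈0.646619
n=6: y≈0.646619, sp=5, e=sp−y≈4.353381; I≈19.904322, D=e−e_prev≈5.185783; u=3/4·4.353381+1·19.904322+1·5.185783≈28.355141; next y=-3/10·0.646619+1/4·28.355141≈6.894800
n=7: y≈6.894800, sp=5, e=sp−y≈-1.894800; I≈18.009523, D=e−e_prev≈-6.248181; u=3/4·(-1.894800)+1·18.009523+1·(-6.248181)≈10.340242; next y=-3/10·6.894800+1/4·10.340242≈0.516621
n=8: y≈0.516621, sp=5, e=sp−y≈4.483379; I≈22.492902, D=e−e_prev≈6.378179; u=3/4·4.483379+1·22.492902+1·6.378179≈32.233615; next y=-3/10·0.516621+1/4·32.233615≈7.903418
n=9: y≈7.903418, sp=5, e=sp−y≈-2.903418; I≈19.589484, D=e−e_prev≈-7.386797; u=3/4·(-2.903418)+1·19.589484+1·(-7.386797)≈10.025124; next y=-3/10·7.903418+1/4·10.025124≈0.135256
n=10: y≈0.135256, sp=5, e=sp−y≈4.864744; I≈24.454229, D=e−e_prev≈7.768162; u=3/4·4.864744+1·24.454229+1·7.768162≈35.870948; next y=-3/10·0.135256+1/4·35.870948≈8.927160
n=11: y≈8.927160, sp=5, e=sp−y≈-3.927160; I≈20.527068, D=e−e_prev≈-8.791905; u=3/4·(-3.927160)+1·20.527068+1·(-8.791905)≈8.789793; next y=-3/10·8.927160+1/4·8.789793≈-0.480700
n=12: y≈-0.480700, sp=5, e=sp−y≈5.480700; I≈26.007768, D=e−e_prev≈9.407860; u=3/4·5.480700+1·26.007768+1·9.407860≈39.526153; next y=-3/10·(-0.480700)+1/4·39.526153≈10.025748
n=13: y≈10.025748, sp=5, e=sp−y≈-5.025748; I≈20.982020, D=e−e_prev≈-10.506448; u=3/4·(-5.025748)+1·20.982020+1·(-10.506448)≈6.706261; next y=-3/10·10.025748+1/4·6.706261≈-1.331159

0 5 13.750 0.000
1 5 4.297 3.438
2 5 18.632 0.043
3 5 7.539 4.645
4 5 23.919 0.491
5 5 9.585 5.832
6 5 28.355 0.647
7 5 10.340 6.895
8 5 32.234 0.517
9 5 10.025 7.903
10 5 35.871 0.135
11 5 8.790 8.927
12 5 39.526 -0.481
13 5 6.706 10.026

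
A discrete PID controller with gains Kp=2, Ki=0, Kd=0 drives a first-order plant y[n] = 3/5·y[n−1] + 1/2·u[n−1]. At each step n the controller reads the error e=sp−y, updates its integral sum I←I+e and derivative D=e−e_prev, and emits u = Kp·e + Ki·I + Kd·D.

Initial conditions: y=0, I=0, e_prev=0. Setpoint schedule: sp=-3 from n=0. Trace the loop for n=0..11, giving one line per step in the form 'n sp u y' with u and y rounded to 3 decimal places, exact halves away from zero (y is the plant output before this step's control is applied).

0 -3 -6.000 0.000
1 -3 0.000 -3.000
2 -3 -2.400 -1.800
3 -3 -1.440 -2.280
4 -3 -1.824 -2.088
5 -3 -1.670 -2.165
6 -3 -1.732 -2.134
7 -3 -1.707 -2.146
8 -3 -1.717 -2.141
9 -3 -1.713 -2.143
10 -3 -1.715 -2.143
11 -3 -1.714 -2.143

(exact arithmetic carried between steps; '≈' marks a value shown rounded to 6 d.p. or computed from one; I and e_prev carry over from the previous line; the table rounds u and y to 3 d.p., halves away from zero)
n=0: y=0, sp=-3, e=sp−y=-3; I=-3, D=e−e_prev=-3; u=2·(-3)+0·(-3)+0·(-3)=-6; next y=3/5·0+1/2·(-6)=-3
n=1: y=-3, sp=-3, e=sp−y=0; I=-3, D=e−e_prev=3; u=2·0+0·(-3)+0·3=0; next y=3/5·(-3)+1/2·0=-1.8
n=2: y=-1.8, sp=-3, e=sp−y=-1.2; I=-4.2, D=e−e_prev=-1.2; u=2·(-1.2)+0·(-4.2)+0·(-1.2)=-2.4; next y=3/5·(-1.8)+1/2·(-2.4)=-2.28
n=3: y=-2.28, sp=-3, e=sp−y=-0.72; I=-4.92, D=e−e_prev=0.48; u=2·(-0.72)+0·(-4.92)+0·0.48=-1.44; next y=3/5·(-2.28)+1/2·(-1.44)=-2.088
n=4: y=-2.088, sp=-3, e=sp−y=-0.912; I=-5.832, D=e−e_prev=-0.192; u=2·(-0.912)+0·(-5.832)+0·(-0.192)=-1.824; next y=3/5·(-2.088)+1/2·(-1.824)=-2.1648
n=5: y=-2.1648, sp=-3, e=sp−y=-0.8352; I=-6.6672, D=e−e_prev=0.0768; u=2·(-0.8352)+0·(-6.6672)+0·0.0768=-1.6704; next y=3/5·(-2.1648)+1/2·(-1.6704)=-2.13408
n=6: y=-2.13408, sp=-3, e=sp−y=-0.86592; I=-7.53312, D=e−e_prev=-0.03072; u=2·(-0.86592)+0·(-7.53312)+0·(-0.03072)=-1.73184; next y=3/5·(-2.13408)+1/2·(-1.73184)=-2.146368
n=7: y=-2.146368, sp=-3, e=sp−y=-0.853632; I=-8.386752, D=e−e_prev=0.012288; u=2·(-0.853632)+0·(-8.386752)+0·0.012288=-1.707264; next y=3/5·(-2.146368)+1/2·(-1.707264)≈-2.141453
n=8: y≈-2.141453, sp=-3, e=sp−y≈-0.858547; I≈-9.245299, D=e−e_prev≈-0.004915; u=2·(-0.858547)+0·(-9.245299)+0·(-0.004915)≈-1.717094; next y=3/5·(-2.141453)+1/2·(-1.717094)≈-2.143419
n=9: y≈-2.143419, sp=-3, e=sp−y≈-0.856581; I≈-10.101880, D=e−e_prev≈0.001966; u=2·(-0.856581)+0·(-10.101880)+0·0.001966≈-1.713162; next y=3/5·(-2.143419)+1/2·(-1.713162)≈-2.142632
n=10: y≈-2.142632, sp=-3, e=sp−y≈-0.857368; I≈-10.959248, D=e−e_prev≈-0.000786; u=2·(-0.857368)+0·(-10.959248)+0·(-0.000786)≈-1.714735; next y=3/5·(-2.142632)+1/2·(-1.714735)≈-2.142947
n=11: y≈-2.142947, sp=-3, e=sp−y≈-0.857053; I≈-11.816301, D=e−e_prev≈0.000315; u=2·(-0.857053)+0·(-11.816301)+0·0.000315≈-1.714106; next y=3/5·(-2.142947)+1/2·(-1.714106)≈-2.142821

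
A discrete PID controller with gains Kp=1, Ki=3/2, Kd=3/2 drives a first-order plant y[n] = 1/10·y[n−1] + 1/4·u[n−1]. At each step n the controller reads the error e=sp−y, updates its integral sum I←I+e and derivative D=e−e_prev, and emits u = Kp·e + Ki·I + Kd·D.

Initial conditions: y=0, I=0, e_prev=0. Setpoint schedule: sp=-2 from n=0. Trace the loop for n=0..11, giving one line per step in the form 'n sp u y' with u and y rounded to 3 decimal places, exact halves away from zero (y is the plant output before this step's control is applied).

(exact arithmetic carried between steps; '≈' marks a value shown rounded to 6 d.p. or computed from one; I and e_prev carry over from the previous line; the table rounds u and y to 3 d.p., halves away from zero)
n=0: y=0, sp=-2, e=sp−y=-2; I=-2, D=e−e_prev=-2; u=1·(-2)+3/2·(-2)+3/2·(-2)=-8; next y=1/10·0+1/4·(-8)=-2
n=1: y=-2, sp=-2, e=sp−y=0; I=-2, D=e−e_prev=2; u=1·0+3/2·(-2)+3/2·2=0; next y=1/10·(-2)+1/4·0=-0.2
n=2: y=-0.2, sp=-2, e=sp−y=-1.8; I=-3.8, D=e−e_prev=-1.8; u=1·(-1.8)+3/2·(-3.8)+3/2·(-1.8)=-10.2; next y=1/10·(-0.2)+1/4·(-10.2)=-2.57
n=3: y=-2.57, sp=-2, e=sp−y=0.57; I=-3.23, D=e−e_prev=2.37; u=1·0.57+3/2·(-3.23)+3/2·2.37=-0.72; next y=1/10·(-2.57)+1/4·(-0.72)=-0.437
n=4: y=-0.437, sp=-2, e=sp−y=-1.563; I=-4.793, D=e−e_prev=-2.133; u=1·(-1.563)+3/2·(-4.793)+3/2·(-2.133)=-11.952; next y=1/10·(-0.437)+1/4·(-11.952)=-3.0317
n=5: y=-3.0317, sp=-2, e=sp−y=1.0317; I=-3.7613, D=e−e_prev=2.5947; u=1·1.0317+3/2·(-3.7613)+3/2·2.5947=-0.7182; next y=1/10·(-3.0317)+1/4·(-0.7182)=-0.48272
n=6: y=-0.48272, sp=-2, e=sp−y=-1.51728; I=-5.27858, D=e−e_prev=-2.54898; u=1·(-1.51728)+3/2·(-5.27858)+3/2·(-2.54898)=-13.25862; next y=1/10·(-0.48272)+1/4·(-13.25862)=-3.362927
n=7: y=-3.362927, sp=-2, e=sp−y=1.362927; I=-3.915653, D=e−e_prev=2.880207; u=1·1.362927+3/2·(-3.915653)+3/2·2.880207=-0.190242; next y=1/10·(-3.362927)+1/4·(-0.190242)≈-0.383853
n=8: y≈-0.383853, sp=-2, e=sp−y≈-1.616147; I≈-5.531800, D=e−e_prev≈-2.979074; u=1·(-1.616147)+3/2·(-5.531800)+3/2·(-2.979074)≈-14.382457; next y=1/10·(-0.383853)+1/4·(-14.382457)≈-3.634000
n=9: y≈-3.634000, sp=-2, e=sp−y≈1.634000; I≈-3.897800, D=e−e_prev≈3.250146; u=1·1.634000+3/2·(-3.897800)+3/2·3.250146≈0.662519; next y=1/10·(-3.634000)+1/4·0.662519≈-0.197770
n=10: y≈-0.197770, sp=-2, e=sp−y≈-1.802230; I≈-5.700030, D=e−e_prev≈-3.436229; u=1·(-1.802230)+3/2·(-5.700030)+3/2·(-3.436229)≈-15.506619; next y=1/10·(-0.197770)+1/4·(-15.506619)≈-3.896432
n=11: y≈-3.896432, sp=-2, e=sp−y≈1.896432; I≈-3.803598, D=e−e_prev≈3.698662; u=1·1.896432+3/2·(-3.803598)+3/2·3.698662≈1.739027; next y=1/10·(-3.896432)+1/4·1.739027≈0.045113

0 -2 -8.000 0.000
1 -2 0.000 -2.000
2 -2 -10.200 -0.200
3 -2 -0.720 -2.570
4 -2 -11.952 -0.437
5 -2 -0.718 -3.032
6 -2 -13.259 -0.483
7 -2 -0.190 -3.363
8 -2 -14.382 -0.384
9 -2 0.663 -3.634
10 -2 -15.507 -0.198
11 -2 1.739 -3.896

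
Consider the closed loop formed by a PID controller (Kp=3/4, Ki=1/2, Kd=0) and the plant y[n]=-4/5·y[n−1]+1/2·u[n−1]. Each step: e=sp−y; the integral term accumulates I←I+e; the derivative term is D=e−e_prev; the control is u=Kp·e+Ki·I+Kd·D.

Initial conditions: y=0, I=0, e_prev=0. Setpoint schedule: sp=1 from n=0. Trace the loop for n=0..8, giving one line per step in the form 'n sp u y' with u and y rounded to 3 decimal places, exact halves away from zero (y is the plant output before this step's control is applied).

0 1 1.250 0.000
1 1 0.969 0.625
2 1 1.957 -0.016
3 1 1.207 0.991
4 1 2.687 -0.190
5 1 1.176 1.495
6 1 3.557 -0.608
7 1 0.770 2.265
8 1 4.753 -1.427

(exact arithmetic carried between steps; '≈' marks a value shown rounded to 6 d.p. or computed from one; I and e_prev carry over from the previous line; the table rounds u and y to 3 d.p., halves away from zero)
n=0: y=0, sp=1, e=sp−y=1; I=1, D=e−e_prev=1; u=3/4·1+1/2·1+0·1=1.25; next y=-4/5·0+1/2·1.25=0.625
n=1: y=0.625, sp=1, e=sp−y=0.375; I=1.375, D=e−e_prev=-0.625; u=3/4·0.375+1/2·1.375+0·(-0.625)=0.96875; next y=-4/5·0.625+1/2·0.96875=-0.015625
n=2: y=-0.015625, sp=1, e=sp−y=1.015625; I=2.390625, D=e−e_prev=0.640625; u=3/4·1.015625+1/2·2.390625+0·0.640625≈1.957031; next y=-4/5·(-0.015625)+1/2·1.957031≈0.991016
n=3: y≈0.991016, sp=1, e=sp−y≈0.008984; I≈2.399609, D=e−e_prev≈-1.006641; u=3/4·0.008984+1/2·2.399609+0·(-1.006641)≈1.206543; next y=-4/5·0.991016+1/2·1.206543≈-0.189541
n=4: y≈-0.189541, sp=1, e=sp−y≈1.189541; I≈3.589150, D=e−e_prev≈1.180557; u=3/4·1.189541+1/2·3.589150+0·1.180557≈2.686731; next y=-4/5·(-0.189541)+1/2·2.686731≈1.494998
n=5: y≈1.494998, sp=1, e=sp−y≈-0.494998; I≈3.094152, D=e−e_prev≈-1.684539; u=3/4·(-0.494998)+1/2·3.094152+0·(-1.684539)≈1.175827; next y=-4/5·1.494998+1/2·1.175827≈-0.608085
n=6: y≈-0.608085, sp=1, e=sp−y≈1.608085; I≈4.702237, D=e−e_prev≈2.103083; u=3/4·1.608085+1/2·4.702237+0·2.103083≈3.557182; next y=-4/5·(-0.608085)+1/2·3.557182≈2.265059
n=7: y≈2.265059, sp=1, e=sp−y≈-1.265059; I≈3.437178, D=e−e_prev≈-2.873144; u=3/4·(-1.265059)+1/2·3.437178+0·(-2.873144)≈0.769795; next y=-4/5·2.265059+1/2·0.769795≈-1.427150
n=8: y≈-1.427150, sp=1, e=sp−y≈2.427150; I≈5.864328, D=e−e_prev≈3.692209; u=3/4·2.427150+1/2·5.864328+0·3.692209≈4.752526; next y=-4/5·(-1.427150)+1/2·4.752526≈3.517983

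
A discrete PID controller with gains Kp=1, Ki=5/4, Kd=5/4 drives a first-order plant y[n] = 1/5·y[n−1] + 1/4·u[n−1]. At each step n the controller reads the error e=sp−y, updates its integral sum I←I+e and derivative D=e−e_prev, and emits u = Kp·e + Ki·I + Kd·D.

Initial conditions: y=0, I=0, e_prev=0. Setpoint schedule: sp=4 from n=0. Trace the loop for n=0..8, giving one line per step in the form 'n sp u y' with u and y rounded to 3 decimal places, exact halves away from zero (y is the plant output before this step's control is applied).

(exact arithmetic carried between steps; '≈' marks a value shown rounded to 6 d.p. or computed from one; I and e_prev carry over from the previous line; the table rounds u and y to 3 d.p., halves away from zero)
n=0: y=0, sp=4, e=sp−y=4; I=4, D=e−e_prev=4; u=1·4+5/4·4+5/4·4=14; next y=1/5·0+1/4·14=3.5
n=1: y=3.5, sp=4, e=sp−y=0.5; I=4.5, D=e−e_prev=-3.5; u=1·0.5+5/4·4.5+5/4·(-3.5)=1.75; next y=1/5·3.5+1/4·1.75=1.1375
n=2: y=1.1375, sp=4, e=sp−y=2.8625; I=7.3625, D=e−e_prev=2.3625; u=1·2.8625+5/4·7.3625+5/4·2.3625=15.01875; next y=1/5·1.1375+1/4·15.01875≈3.982188
n=3: y≈3.982188, sp=4, e=sp−y≈0.017813; I≈7.380313, D=e−e_prev≈-2.844688; u=1·0.017813+5/4·7.380313+5/4·(-2.844688)≈5.687344; next y=1/5·3.982188+1/4·5.687344≈2.218273
n=4: y≈2.218273, sp=4, e=sp−y≈1.781727; I≈9.162039, D=e−e_prev≈1.763914; u=1·1.781727+5/4·9.162039+5/4·1.763914≈15.439168; next y=1/5·2.218273+1/4·15.439168≈4.303447
n=5: y≈4.303447, sp=4, e=sp−y≈-0.303447; I≈8.858592, D=e−e_prev≈-2.085173; u=1·(-0.303447)+5/4·8.858592+5/4·(-2.085173)≈8.163327; next y=1/5·4.303447+1/4·8.163327≈2.901521
n=6: y≈2.901521, sp=4, e=sp−y≈1.098479; I≈9.957071, D=e−e_prev≈1.401926; u=1·1.098479+5/4·9.957071+5/4·1.401926≈15.297225; next y=1/5·2.901521+1/4·15.297225≈4.404610
n=7: y≈4.404610, sp=4, e=sp−y≈-0.404610; I≈9.552461, D=e−e_prev≈-1.503089; u=1·(-0.404610)+5/4·9.552461+5/4·(-1.503089)≈9.657104; next y=1/5·4.404610+1/4·9.657104≈3.295198
n=8: y≈3.295198, sp=4, e=sp−y≈0.704802; I≈10.257263, D=e−e_prev≈1.109412; u=1·0.704802+5/4·10.257263+5/4·1.109412≈14.913146; next y=1/5·3.295198+1/4·14.913146≈4.387326

0 4 14.000 0.000
1 4 1.750 3.500
2 4 15.019 1.138
3 4 5.687 3.982
4 4 15.439 2.218
5 4 8.163 4.303
6 4 15.297 2.902
7 4 9.657 4.405
8 4 14.913 3.295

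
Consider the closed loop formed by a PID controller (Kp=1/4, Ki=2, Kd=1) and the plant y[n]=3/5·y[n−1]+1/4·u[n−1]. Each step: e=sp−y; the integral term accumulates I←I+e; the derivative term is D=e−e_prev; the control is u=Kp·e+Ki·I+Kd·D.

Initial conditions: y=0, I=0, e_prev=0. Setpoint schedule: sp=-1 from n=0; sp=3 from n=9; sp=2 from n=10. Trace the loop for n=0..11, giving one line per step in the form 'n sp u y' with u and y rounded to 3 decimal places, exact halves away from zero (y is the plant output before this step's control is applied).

0 -1 -3.250 0.000
1 -1 -1.609 -0.813
2 -1 -2.546 -0.890
3 -1 -1.932 -1.170
4 -1 -1.823 -1.185
5 -1 -1.527 -1.167
6 -1 -1.451 -1.082
7 -1 -1.430 -1.012
8 -1 -1.490 -0.965
9 3 11.443 -0.951
10 2 1.575 2.290
11 2 6.934 1.768

(exact arithmetic carried between steps; '≈' marks a value shown rounded to 6 d.p. or computed from one; I and e_prev carry over from the previous line; the table rounds u and y to 3 d.p., halves away from zero)
n=0: y=0, sp=-1, e=sp−y=-1; I=-1, D=e−e_prev=-1; u=1/4·(-1)+2·(-1)+1·(-1)=-3.25; next y=3/5·0+1/4·(-3.25)=-0.8125
n=1: y=-0.8125, sp=-1, e=sp−y=-0.1875; I=-1.1875, D=e−e_prev=0.8125; u=1/4·(-0.1875)+2·(-1.1875)+1·0.8125=-1.609375; next y=3/5·(-0.8125)+1/4·(-1.609375)≈-0.889844
n=2: y≈-0.889844, sp=-1, e=sp−y≈-0.110156; I≈-1.297656, D=e−e_prev≈0.077344; u=1/4·(-0.110156)+2·(-1.297656)+1·0.077344≈-2.545508; next y=3/5·(-0.889844)+1/4·(-2.545508)≈-1.170283
n=3: y≈-1.170283, sp=-1, e=sp−y≈0.170283; I≈-1.127373, D=e−e_prev≈0.280439; u=1/4·0.170283+2·(-1.127373)+1·0.280439≈-1.931736; next y=3/5·(-1.170283)+1/4·(-1.931736)≈-1.185104
n=4: y≈-1.185104, sp=-1, e=sp−y≈0.185104; I≈-0.942269, D=e−e_prev≈0.014821; u=1/4·0.185104+2·(-0.942269)+1·0.014821≈-1.823442; next y=3/5·(-1.185104)+1/4·(-1.823442)≈-1.166923
n=5: y≈-1.166923, sp=-1, e=sp−y≈0.166923; I≈-0.775346, D=e−e_prev≈-0.018181; u=1/4·0.166923+2·(-0.775346)+1·(-0.018181)≈-1.527143; next y=3/5·(-1.166923)+1/4·(-1.527143)≈-1.081939
n=6: y≈-1.081939, sp=-1, e=sp−y≈0.081939; I≈-0.693407, D=e−e_prev≈-0.084983; u=1/4·0.081939+2·(-0.693407)+1·(-0.084983)≈-1.451312; next y=3/5·(-1.081939)+1/4·(-1.451312)≈-1.011992
n=7: y≈-1.011992, sp=-1, e=sp−y≈0.011992; I≈-0.681415, D=e−e_prev≈-0.069948; u=1/4·0.011992+2·(-0.681415)+1·(-0.069948)≈-1.429780; next y=3/5·(-1.011992)+1/4·(-1.429780)≈-0.964640
n=8: y≈-0.964640, sp=-1, e=sp−y≈-0.035360; I≈-0.716775, D=e−e_prev≈-0.047352; u=1/4·(-0.035360)+2·(-0.716775)+1·(-0.047352)≈-1.489742; next y=3/5·(-0.964640)+1/4·(-1.489742)≈-0.951220
n=9: y≈-0.951220, sp=3, e=sp−y≈3.951220; I≈3.234444, D=e−e_prev≈3.986579; u=1/4·3.951220+2·3.234444+1·3.986579≈11.443273; next y=3/5·(-0.951220)+1/4·11.443273≈2.290087
n=10: y≈2.290087, sp=2, e=sp−y≈-0.290087; I≈2.944358, D=e−e_prev≈-4.241306; u=1/4·(-0.290087)+2·2.944358+1·(-4.241306)≈1.574888; next y=3/5·2.290087+1/4·1.574888≈1.767774
n=11: y≈1.767774, sp=2, e=sp−y≈0.232226; I≈3.176584, D=e−e_prev≈0.522313; u=1/4·0.232226+2·3.176584+1·0.522313≈6.933537; next y=3/5·1.767774+1/4·6.933537≈2.794049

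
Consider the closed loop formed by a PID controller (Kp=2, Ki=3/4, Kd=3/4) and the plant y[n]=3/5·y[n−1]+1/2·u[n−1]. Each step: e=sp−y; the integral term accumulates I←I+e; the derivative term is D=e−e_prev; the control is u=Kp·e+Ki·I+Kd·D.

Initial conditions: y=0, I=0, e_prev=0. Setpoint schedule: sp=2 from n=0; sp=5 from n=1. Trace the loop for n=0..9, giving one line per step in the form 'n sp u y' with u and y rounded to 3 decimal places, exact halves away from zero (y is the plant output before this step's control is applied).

0 2 7.000 0.000
1 5 5.250 3.500
2 5 2.463 4.725
3 5 5.893 4.066
4 5 1.479 5.386
5 5 7.132 3.971
6 5 -0.079 5.949
7 5 9.159 3.530
8 5 -2.639 6.697
9 5 12.458 2.699

(exact arithmetic carried between steps; '≈' marks a value shown rounded to 6 d.p. or computed from one; I and e_prev carry over from the previous line; the table rounds u and y to 3 d.p., halves away from zero)
n=0: y=0, sp=2, e=sp−y=2; I=2, D=e−e_prev=2; u=2·2+3/4·2+3/4·2=7; next y=3/5·0+1/2·7=3.5
n=1: y=3.5, sp=5, e=sp−y=1.5; I=3.5, D=e−e_prev=-0.5; u=2·1.5+3/4·3.5+3/4·(-0.5)=5.25; next y=3/5·3.5+1/2·5.25=4.725
n=2: y=4.725, sp=5, e=sp−y=0.275; I=3.775, D=e−e_prev=-1.225; u=2·0.275+3/4·3.775+3/4·(-1.225)=2.4625; next y=3/5·4.725+1/2·2.4625=4.06625
n=3: y=4.06625, sp=5, e=sp−y=0.93375; I=4.70875, D=e−e_prev=0.65875; u=2·0.93375+3/4·4.70875+3/4·0.65875=5.893125; next y=3/5·4.06625+1/2·5.893125≈5.386313
n=4: y≈5.386313, sp=5, e=sp−y≈-0.386313; I≈4.322438, D=e−e_prev≈-1.320063; u=2·(-0.386313)+3/4·4.322438+3/4·(-1.320063)≈1.479156; next y=3/5·5.386313+1/2·1.479156≈3.971366
n=5: y≈3.971366, sp=5, e=sp−y≈1.028634; I≈5.351072, D=e−e_prev≈1.414947; u=2·1.028634+3/4·5.351072+3/4·1.414947≈7.131783; next y=3/5·3.971366+1/2·7.131783≈5.948711
n=6: y≈5.948711, sp=5, e=sp−y≈-0.948711; I≈4.402361, D=e−e_prev≈-1.977345; u=2·(-0.948711)+3/4·4.402361+3/4·(-1.977345)≈-0.078660; next y=3/5·5.948711+1/2·(-0.078660)≈3.529897
n=7: y≈3.529897, sp=5, e=sp−y≈1.470103; I≈5.872464, D=e−e_prev≈2.418814; u=2·1.470103+3/4·5.872464+3/4·2.418814≈9.158666; next y=3/5·3.529897+1/2·9.158666≈6.697271
n=8: y≈6.697271, sp=5, e=sp−y≈-1.697271; I≈4.175194, D=e−e_prev≈-3.167374; u=2·(-1.697271)+3/4·4.175194+3/4·(-3.167374)≈-2.638677; next y=3/5·6.697271+1/2·(-2.638677)≈2.699024
n=9: y≈2.699024, sp=5, e=sp−y≈2.300976; I≈6.476170, D=e−e_prev≈3.998247; u=2·2.300976+3/4·6.476170+3/4·3.998247≈12.457764; next y=3/5·2.699024+1/2·12.457764≈7.848297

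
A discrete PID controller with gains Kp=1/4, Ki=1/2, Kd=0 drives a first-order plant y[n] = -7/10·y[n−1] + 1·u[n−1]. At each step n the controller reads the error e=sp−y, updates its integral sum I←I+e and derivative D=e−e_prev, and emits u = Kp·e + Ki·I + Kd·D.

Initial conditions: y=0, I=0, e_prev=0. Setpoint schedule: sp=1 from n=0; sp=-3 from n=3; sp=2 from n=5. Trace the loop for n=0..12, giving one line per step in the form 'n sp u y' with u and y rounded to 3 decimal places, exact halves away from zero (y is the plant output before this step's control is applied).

(exact arithmetic carried between steps; '≈' marks a value shown rounded to 6 d.p. or computed from one; I and e_prev carry over from the previous line; the table rounds u and y to 3 d.p., halves away from zero)
n=0: y=0, sp=1, e=sp−y=1; I=1, D=e−e_prev=1; u=1/4·1+1/2·1+0·1=0.75; next y=-7/10·0+1·0.75=0.75
n=1: y=0.75, sp=1, e=sp−y=0.25; I=1.25, D=e−e_prev=-0.75; u=1/4·0.25+1/2·1.25+0·(-0.75)=0.6875; next y=-7/10·0.75+1·0.6875=0.1625
n=2: y=0.1625, sp=1, e=sp−y=0.8375; I=2.0875, D=e−e_prev=0.5875; u=1/4·0.8375+1/2·2.0875+0·0.5875=1.253125; next y=-7/10·0.1625+1·1.253125=1.139375
n=3: y=1.139375, sp=-3, e=sp−y=-4.139375; I=-2.051875, D=e−e_prev=-4.976875; u=1/4·(-4.139375)+1/2·(-2.051875)+0·(-4.976875)≈-2.060781; next y=-7/10·1.139375+1·(-2.060781)≈-2.858344
n=4: y≈-2.858344, sp=-3, e=sp−y≈-0.141656; I≈-2.193531, D=e−e_prev≈3.997719; u=1/4·(-0.141656)+1/2·(-2.193531)+0·3.997719≈-1.132180; next y=-7/10·(-2.858344)+1·(-1.132180)≈0.868661
n=5: y≈0.868661, sp=2, e=sp−y≈1.131339; I≈-1.062192, D=e−e_prev≈1.272995; u=1/4·1.131339+1/2·(-1.062192)+0·1.272995≈-0.248261; next y=-7/10·0.868661+1·(-0.248261)≈-0.856324
n=6: y≈-0.856324, sp=2, e=sp−y≈2.856324; I≈1.794132, D=e−e_prev≈1.724985; u=1/4·2.856324+1/2·1.794132+0·1.724985≈1.611147; next y=-7/10·(-0.856324)+1·1.611147≈2.210574
n=7: y≈2.210574, sp=2, e=sp−y≈-0.210574; I≈1.583558, D=e−e_prev≈-3.066898; u=1/4·(-0.210574)+1/2·1.583558+0·(-3.066898)≈0.739136; next y=-7/10·2.210574+1·0.739136≈-0.808266
n=8: y≈-0.808266, sp=2, e=sp−y≈2.808266; I≈4.391824, D=e−e_prev≈3.018840; u=1/4·2.808266+1/2·4.391824+0·3.018840≈2.897979; next y=-7/10·(-0.808266)+1·2.897979≈3.463765
n=9: y≈3.463765, sp=2, e=sp−y≈-1.463765; I≈2.928059, D=e−e_prev≈-4.272031; u=1/4·(-1.463765)+1/2·2.928059+0·(-4.272031)≈1.098089; next y=-7/10·3.463765+1·1.098089≈-1.326547
n=10: y≈-1.326547, sp=2, e=sp−y≈3.326547; I≈6.254606, D=e−e_prev≈4.790311; u=1/4·3.326547+1/2·6.254606+0·4.790311≈3.958940; next y=-7/10·(-1.326547)+1·3.958940≈4.887522
n=11: y≈4.887522, sp=2, e=sp−y≈-2.887522; I≈3.367084, D=e−e_prev≈-6.214069; u=1/4·(-2.887522)+1/2·3.367084+0·(-6.214069)≈0.961661; next y=-7/10·4.887522+1·0.961661≈-2.459605
n=12: y≈-2.459605, sp=2, e=sp−y≈4.459605; I≈7.826688, D=e−e_prev≈7.347127; u=1/4·4.459605+1/2·7.826688+0·7.347127≈5.028245; next y=-7/10·(-2.459605)+1·5.028245≈6.749968

0 1 0.750 0.000
1 1 0.688 0.750
2 1 1.253 0.163
3 -3 -2.061 1.139
4 -3 -1.132 -2.858
5 2 -0.248 0.869
6 2 1.611 -0.856
7 2 0.739 2.211
8 2 2.898 -0.808
9 2 1.098 3.464
10 2 3.959 -1.327
11 2 0.962 4.888
12 2 5.028 -2.460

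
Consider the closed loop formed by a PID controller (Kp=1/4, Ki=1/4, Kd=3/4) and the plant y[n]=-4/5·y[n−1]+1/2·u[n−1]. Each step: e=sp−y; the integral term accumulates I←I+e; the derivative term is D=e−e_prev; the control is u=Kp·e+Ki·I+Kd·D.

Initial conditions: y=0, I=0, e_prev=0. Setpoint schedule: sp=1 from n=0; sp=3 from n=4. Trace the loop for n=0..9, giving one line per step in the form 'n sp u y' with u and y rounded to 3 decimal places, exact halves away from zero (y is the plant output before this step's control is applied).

(exact arithmetic carried between steps; '≈' marks a value shown rounded to 6 d.p. or computed from one; I and e_prev carry over from the previous line; the table rounds u and y to 3 d.p., halves away from zero)
n=0: y=0, sp=1, e=sp−y=1; I=1, D=e−e_prev=1; u=1/4·1+1/4·1+3/4·1=1.25; next y=-4/5·0+1/2·1.25=0.625
n=1: y=0.625, sp=1, e=sp−y=0.375; I=1.375, D=e−e_prev=-0.625; u=1/4·0.375+1/4·1.375+3/4·(-0.625)=-0.03125; next y=-4/5·0.625+1/2·(-0.03125)=-0.515625
n=2: y=-0.515625, sp=1, e=sp−y=1.515625; I=2.890625, D=e−e_prev=1.140625; u=1/4·1.515625+1/4·2.890625+3/4·1.140625≈1.957031; next y=-4/5·(-0.515625)+1/2·1.957031≈1.391016
n=3: y≈1.391016, sp=1, e=sp−y≈-0.391016; I≈2.499609, D=e−e_prev≈-1.906641; u=1/4·(-0.391016)+1/4·2.499609+3/4·(-1.906641)≈-0.902832; next y=-4/5·1.391016+1/2·(-0.902832)≈-1.564229
n=4: y≈-1.564229, sp=3, e=sp−y≈4.564229; I≈7.063838, D=e−e_prev≈4.955244; u=1/4·4.564229+1/4·7.063838+3/4·4.955244≈6.623450; next y=-4/5·(-1.564229)+1/2·6.623450≈4.563108
n=5: y≈4.563108, sp=3, e=sp−y≈-1.563108; I≈5.500730, D=e−e_prev≈-6.127336; u=1/4·(-1.563108)+1/4·5.500730+3/4·(-6.127336)≈-3.611096; next y=-4/5·4.563108+1/2·(-3.611096)≈-5.456034
n=6: y≈-5.456034, sp=3, e=sp−y≈8.456034; I≈13.956765, D=e−e_prev≈10.019142; u=1/4·8.456034+1/4·13.956765+3/4·10.019142≈13.117556; next y=-4/5·(-5.456034)+1/2·13.117556≈10.923606
n=7: y≈10.923606, sp=3, e=sp−y≈-7.923606; I≈6.033159, D=e−e_prev≈-16.379640; u=1/4·(-7.923606)+1/4·6.033159+3/4·(-16.379640)≈-12.757342; next y=-4/5·10.923606+1/2·(-12.757342)≈-15.117555
n=8: y≈-15.117555, sp=3, e=sp−y≈18.117555; I≈24.150714, D=e−e_prev≈26.041161; u=1/4·18.117555+1/4·24.150714+3/4·26.041161≈30.097938; next y=-4/5·(-15.117555)+1/2·30.097938≈27.143013
n=9: y≈27.143013, sp=3, e=sp−y≈-24.143013; I≈0.007701, D=e−e_prev≈-42.260569; u=1/4·(-24.143013)+1/4·0.007701+3/4·(-42.260569)≈-37.729255; next y=-4/5·27.143013+1/2·(-37.729255)≈-40.579038

0 1 1.250 0.000
1 1 -0.031 0.625
2 1 1.957 -0.516
3 1 -0.903 1.391
4 3 6.623 -1.564
5 3 -3.611 4.563
6 3 13.118 -5.456
7 3 -12.757 10.924
8 3 30.098 -15.118
9 3 -37.729 27.143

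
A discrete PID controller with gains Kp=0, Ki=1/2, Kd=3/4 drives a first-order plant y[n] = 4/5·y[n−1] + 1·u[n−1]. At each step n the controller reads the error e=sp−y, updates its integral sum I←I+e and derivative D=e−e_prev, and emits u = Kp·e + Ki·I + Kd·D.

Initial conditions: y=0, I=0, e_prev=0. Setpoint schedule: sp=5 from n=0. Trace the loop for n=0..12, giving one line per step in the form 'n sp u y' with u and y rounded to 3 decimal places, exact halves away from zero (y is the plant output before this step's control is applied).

(exact arithmetic carried between steps; '≈' marks a value shown rounded to 6 d.p. or computed from one; I and e_prev carry over from the previous line; the table rounds u and y to 3 d.p., halves away from zero)
n=0: y=0, sp=5, e=sp−y=5; I=5, D=e−e_prev=5; u=0·5+1/2·5+3/4·5=6.25; next y=4/5·0+1·6.25=6.25
n=1: y=6.25, sp=5, e=sp−y=-1.25; I=3.75, D=e−e_prev=-6.25; u=0·(-1.25)+1/2·3.75+3/4·(-6.25)=-2.8125; next y=4/5·6.25+1·(-2.8125)=2.1875
n=2: y=2.1875, sp=5, e=sp−y=2.8125; I=6.5625, D=e−e_prev=4.0625; u=0·2.8125+1/2·6.5625+3/4·4.0625=6.328125; next y=4/5·2.1875+1·6.328125=8.078125
n=3: y=8.078125, sp=5, e=sp−y=-3.078125; I=3.484375, D=e−e_prev=-5.890625; u=0·(-3.078125)+1/2·3.484375+3/4·(-5.890625)≈-2.675781; next y=4/5·8.078125+1·(-2.675781)≈3.786719
n=4: y≈3.786719, sp=5, e=sp−y≈1.213281; I≈4.697656, D=e−e_prev≈4.291406; u=0·1.213281+1/2·4.697656+3/4·4.291406≈5.567383; next y=4/5·3.786719+1·5.567383≈8.596758
n=5: y≈8.596758, sp=5, e=sp−y≈-3.596758; I≈1.100898, D=e−e_prev≈-4.810039; u=0·(-3.596758)+1/2·1.100898+3/4·(-4.810039)≈-3.057080; next y=4/5·8.596758+1·(-3.057080)≈3.820326
n=6: y≈3.820326, sp=5, e=sp−y≈1.179674; I≈2.280572, D=e−e_prev≈4.776432; u=0·1.179674+1/2·2.280572+3/4·4.776432≈4.722610; next y=4/5·3.820326+1·4.722610≈7.778871
n=7: y≈7.778871, sp=5, e=sp−y≈-2.778871; I≈-0.498299, D=e−e_prev≈-3.958545; u=0·(-2.778871)+1/2·(-0.498299)+3/4·(-3.958545)≈-3.218058; next y=4/5·7.778871+1·(-3.218058)≈3.005039
n=8: y≈3.005039, sp=5, e=sp−y≈1.994961; I≈1.496663, D=e−e_prev≈4.773832; u=0·1.994961+1/2·1.496663+3/4·4.773832≈4.328705; next y=4/5·3.005039+1·4.328705≈6.732736
n=9: y≈6.732736, sp=5, e=sp−y≈-1.732736; I≈-0.236074, D=e−e_prev≈-3.727697; u=0·(-1.732736)+1/2·(-0.236074)+3/4·(-3.727697)≈-2.913810; next y=4/5·6.732736+1·(-2.913810)≈2.472379
n=10: y≈2.472379, sp=5, e=sp−y≈2.527621; I≈2.291547, D=e−e_prev≈4.260357; u=0·2.527621+1/2·2.291547+3/4·4.260357≈4.341041; next y=4/5·2.472379+1·4.341041≈6.318945
n=11: y≈6.318945, sp=5, e=sp−y≈-1.318945; I≈0.972602, D=e−e_prev≈-3.846566; u=0·(-1.318945)+1/2·0.972602+3/4·(-3.846566)≈-2.398623; next y=4/5·6.318945+1·(-2.398623)≈2.656533
n=12: y≈2.656533, sp=5, e=sp−y≈2.343467; I≈3.316070, D=e−e_prev≈3.662412; u=0·2.343467+1/2·3.316070+3/4·3.662412≈4.404844; next y=4/5·2.656533+1·4.404844≈6.530070

0 5 6.250 0.000
1 5 -2.813 6.250
2 5 6.328 2.188
3 5 -2.676 8.078
4 5 5.567 3.787
5 5 -3.057 8.597
6 5 4.723 3.820
7 5 -3.218 7.779
8 5 4.329 3.005
9 5 -2.914 6.733
10 5 4.341 2.472
11 5 -2.399 6.319
12 5 4.405 2.657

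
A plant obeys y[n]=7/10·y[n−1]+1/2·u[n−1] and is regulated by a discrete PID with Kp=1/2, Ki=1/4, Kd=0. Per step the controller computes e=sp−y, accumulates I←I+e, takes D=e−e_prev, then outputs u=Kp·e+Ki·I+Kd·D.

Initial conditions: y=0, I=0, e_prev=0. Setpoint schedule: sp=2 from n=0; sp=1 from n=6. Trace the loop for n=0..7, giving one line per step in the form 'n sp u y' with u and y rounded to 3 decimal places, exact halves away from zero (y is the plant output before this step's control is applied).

0 2 1.500 0.000
1 2 1.438 0.750
2 2 1.380 1.244
3 2 1.331 1.560
4 2 1.293 1.758
5 2 1.264 1.877
6 1 0.493 1.946
7 1 0.510 1.609

(exact arithmetic carried between steps; '≈' marks a value shown rounded to 6 d.p. or computed from one; I and e_prev carry over from the previous line; the table rounds u and y to 3 d.p., halves away from zero)
n=0: y=0, sp=2, e=sp−y=2; I=2, D=e−e_prev=2; u=1/2·2+1/4·2+0·2=1.5; next y=7/10·0+1/2·1.5=0.75
n=1: y=0.75, sp=2, e=sp−y=1.25; I=3.25, D=e−e_prev=-0.75; u=1/2·1.25+1/4·3.25+0·(-0.75)=1.4375; next y=7/10·0.75+1/2·1.4375=1.24375
n=2: y=1.24375, sp=2, e=sp−y=0.75625; I=4.00625, D=e−e_prev=-0.49375; u=1/2·0.75625+1/4·4.00625+0·(-0.49375)≈1.379688; next y=7/10·1.24375+1/2·1.379688≈1.560469
n=3: y≈1.560469, sp=2, e=sp−y≈0.439531; I≈4.445781, D=e−e_prev≈-0.316719; u=1/2·0.439531+1/4·4.445781+0·(-0.316719)≈1.331211; next y=7/10·1.560469+1/2·1.331211≈1.757934
n=4: y≈1.757934, sp=2, e=sp−y≈0.242066; I≈4.687848, D=e−e_prev≈-0.197465; u=1/2·0.242066+1/4·4.687848+0·(-0.197465)≈1.292995; next y=7/10·1.757934+1/2·1.292995≈1.877051
n=5: y≈1.877051, sp=2, e=sp−y≈0.122949; I≈4.810797, D=e−e_prev≈-0.119117; u=1/2·0.122949+1/4·4.810797+0·(-0.119117)≈1.264174; next y=7/10·1.877051+1/2·1.264174≈1.946023
n=6: y≈1.946023, sp=1, e=sp−y≈-0.946023; I≈3.864774, D=e−e_prev≈-1.068971; u=1/2·(-0.946023)+1/4·3.864774+0·(-1.068971)≈0.493182; next y=7/10·1.946023+1/2·0.493182≈1.608807
n=7: y≈1.608807, sp=1, e=sp−y≈-0.608807; I≈3.255967, D=e−e_prev≈0.337216; u=1/2·(-0.608807)+1/4·3.255967+0·0.337216≈0.509588; next y=7/10·1.608807+1/2·0.509588≈1.380959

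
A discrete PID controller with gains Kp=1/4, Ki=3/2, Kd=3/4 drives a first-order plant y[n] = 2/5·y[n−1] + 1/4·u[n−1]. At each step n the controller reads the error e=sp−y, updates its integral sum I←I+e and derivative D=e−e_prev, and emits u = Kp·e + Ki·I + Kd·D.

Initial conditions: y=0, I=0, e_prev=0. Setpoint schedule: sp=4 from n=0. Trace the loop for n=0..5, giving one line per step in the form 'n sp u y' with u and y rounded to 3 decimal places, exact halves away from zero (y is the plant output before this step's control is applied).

0 4 10.000 0.000
1 4 6.750 2.500
2 4 10.406 2.688
3 4 10.043 3.677
4 4 10.508 3.981
5 4 10.169 4.220

(exact arithmetic carried between steps; '≈' marks a value shown rounded to 6 d.p. or computed from one; I and e_prev carry over from the previous line; the table rounds u and y to 3 d.p., halves away from zero)
n=0: y=0, sp=4, e=sp−y=4; I=4, D=e−e_prev=4; u=1/4·4+3/2·4+3/4·4=10; next y=2/5·0+1/4·10=2.5
n=1: y=2.5, sp=4, e=sp−y=1.5; I=5.5, D=e−e_prev=-2.5; u=1/4·1.5+3/2·5.5+3/4·(-2.5)=6.75; next y=2/5·2.5+1/4·6.75=2.6875
n=2: y=2.6875, sp=4, e=sp−y=1.3125; I=6.8125, D=e−e_prev=-0.1875; u=1/4·1.3125+3/2·6.8125+3/4·(-0.1875)=10.40625; next y=2/5·2.6875+1/4·10.40625≈3.676563
n=3: y≈3.676563, sp=4, e=sp−y≈0.323438; I≈7.135938, D=e−e_prev≈-0.989063; u=1/4·0.323438+3/2·7.135938+3/4·(-0.989063)≈10.042969; next y=2/5·3.676563+1/4·10.042969≈3.981367
n=4: y≈3.981367, sp=4, e=sp−y≈0.018633; I≈7.154570, D=e−e_prev≈-0.304805; u=1/4·0.018633+3/2·7.154570+3/4·(-0.304805)≈10.507910; next y=2/5·3.981367+1/4·10.507910≈4.219524
n=5: y≈4.219524, sp=4, e=sp−y≈-0.219524; I≈6.935046, D=e−e_prev≈-0.238157; u=1/4·(-0.219524)+3/2·6.935046+3/4·(-0.238157)≈10.169070; next y=2/5·4.219524+1/4·10.169070≈4.230077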